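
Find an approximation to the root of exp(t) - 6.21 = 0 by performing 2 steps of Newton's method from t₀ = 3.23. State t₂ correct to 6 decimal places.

f'(t) = exp(t)
t_0 = 3.230000: f = 19.069657, f' = 25.279657 → t_1 = 3.230000 - (19.069657)/(25.279657) = 2.475652
t_1 = 2.475652: f = 5.679457, f' = 11.889457 → t_2 = 2.475652 - (5.679457)/(11.889457) = 1.997964

1.997964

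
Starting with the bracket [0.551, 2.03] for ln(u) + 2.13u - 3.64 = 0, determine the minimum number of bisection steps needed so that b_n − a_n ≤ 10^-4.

14

Initial width b − a = 2.03 − 0.551 = 1.479000.
After n steps the width is (b−a)/2^n; need (b−a)/2^n ≤ 10^-4.
So n ≥ log₂(1.479000/10^-4) = log₂(14790.0000) ≈ 13.8523.
Hence n = 14.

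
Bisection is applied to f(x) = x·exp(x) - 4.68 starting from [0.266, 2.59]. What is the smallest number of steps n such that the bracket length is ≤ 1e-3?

12

Initial width b − a = 2.59 − 0.266 = 2.324000.
After n steps the width is (b−a)/2^n; need (b−a)/2^n ≤ 1e-3.
So n ≥ log₂(2.324000/1e-3) = log₂(2324.0000) ≈ 11.1824.
Hence n = 12.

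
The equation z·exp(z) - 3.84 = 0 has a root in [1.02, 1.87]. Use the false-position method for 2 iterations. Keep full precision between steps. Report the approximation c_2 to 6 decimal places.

1.151920

f(1.020000) = -1.011341, f(1.870000) = 8.293114
step 1: c = 1.112390, f(c) = -0.456532 < 0 → new bracket [1.112390, 1.870000]
step 2: c = 1.151920, f(c) = -0.195022 < 0 → new bracket [1.151920, 1.870000]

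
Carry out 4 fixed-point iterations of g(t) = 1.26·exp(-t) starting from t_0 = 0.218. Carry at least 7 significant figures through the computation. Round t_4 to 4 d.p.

t_1 = g(0.218000) = 1.013198
t_2 = g(1.013198) = 0.457451
t_3 = g(0.457451) = 0.797448
t_4 = g(0.797448) = 0.567601

0.5676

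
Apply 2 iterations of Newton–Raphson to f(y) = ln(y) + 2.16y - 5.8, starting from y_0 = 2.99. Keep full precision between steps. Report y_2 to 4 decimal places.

2.2996

Newton update: y ← y − f(y)/f'(y).
f'(y) = 1/y + 2.16
y_0 = 2.990000: f = 1.753673, f' = 2.494448 → y_1 = 2.990000 - (1.753673)/(2.494448) = 2.286969
y_1 = 2.286969: f = -0.032919, f' = 2.597260 → y_2 = 2.286969 - (-0.032919)/(2.597260) = 2.299644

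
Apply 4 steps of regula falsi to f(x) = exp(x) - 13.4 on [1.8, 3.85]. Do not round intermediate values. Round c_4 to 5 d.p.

2.53789

f(1.800000) = -7.350353, f(3.850000) = 33.593063
step 1: c = 2.168026, f(c) = -4.658992 < 0 → new bracket [2.168026, 3.850000]
step 2: c = 2.372885, f(c) = -2.671698 < 0 → new bracket [2.372885, 3.850000]
step 3: c = 2.481707, f(c) = -1.438331 < 0 → new bracket [2.481707, 3.850000]
step 4: c = 2.537887, f(c) = -0.747091 < 0 → new bracket [2.537887, 3.850000]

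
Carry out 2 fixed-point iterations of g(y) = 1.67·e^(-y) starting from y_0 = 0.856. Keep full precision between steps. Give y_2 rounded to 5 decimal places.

y_1 = g(0.856000) = 0.709513
y_2 = g(0.709513) = 0.821446

0.82145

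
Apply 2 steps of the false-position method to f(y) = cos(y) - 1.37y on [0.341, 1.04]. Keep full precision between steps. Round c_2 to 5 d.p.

False-position update: c = (a·f(b) − b·f(a))/(f(b) − f(a)); replace the endpoint whose sign matches f(c).
f(0.341000) = 0.475251, f(1.040000) = -0.918580
step 1: c = 0.579336, f(c) = 0.043136 > 0 → new bracket [0.579336, 1.040000]
step 2: c = 0.599998, f(c) = 0.003339 > 0 → new bracket [0.599998, 1.040000]

0.60000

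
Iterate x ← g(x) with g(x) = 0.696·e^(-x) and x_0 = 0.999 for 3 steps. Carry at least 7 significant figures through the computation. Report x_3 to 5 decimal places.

x_1 = g(0.999000) = 0.256300
x_2 = g(0.256300) = 0.538641
x_3 = g(0.538641) = 0.406144

0.40614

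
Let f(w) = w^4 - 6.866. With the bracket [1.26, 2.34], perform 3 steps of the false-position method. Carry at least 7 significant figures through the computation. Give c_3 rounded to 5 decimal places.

f(1.260000) = -4.345526, f(2.340000) = 23.116195
step 1: c = 1.430899, f(c) = -2.673864 < 0 → new bracket [1.430899, 2.340000]
step 2: c = 1.525152, f(c) = -1.455305 < 0 → new bracket [1.525152, 2.340000]
step 3: c = 1.573414, f(c) = -0.737252 < 0 → new bracket [1.573414, 2.340000]

1.57341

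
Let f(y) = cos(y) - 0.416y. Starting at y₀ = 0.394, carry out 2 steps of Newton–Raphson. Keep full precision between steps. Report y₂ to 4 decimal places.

1.1036

Newton update: y ← y − f(y)/f'(y).
f'(y) = -sin(y) - 0.416
y_0 = 0.394000: f = 0.759477, f' = -0.799885 → y_1 = 0.394000 - (0.759477)/(-0.799885) = 1.343483
y_1 = 1.343483: f = -0.333528, f' = -1.390275 → y_2 = 1.343483 - (-0.333528)/(-1.390275) = 1.103582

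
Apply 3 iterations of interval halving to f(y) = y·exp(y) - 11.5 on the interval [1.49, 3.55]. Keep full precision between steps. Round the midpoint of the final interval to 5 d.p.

f(1.490000) = -4.888728, f(3.550000) = 112.087277 (opposite signs)
step 1: m = 2.520000, f(m) = 19.820064 > 0 → root in [1.490000, 2.520000]
step 2: m = 2.005000, f(m) = 3.389318 > 0 → root in [1.490000, 2.005000]
step 3: m = 1.747500, f(m) = -1.468941 < 0 → root in [1.747500, 2.005000]
Midpoint of [1.747500, 2.005000] = 1.876250

1.87625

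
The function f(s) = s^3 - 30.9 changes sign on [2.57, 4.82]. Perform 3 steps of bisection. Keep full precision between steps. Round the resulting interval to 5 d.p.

f(2.570000) = -13.925407, f(4.820000) = 81.080168 (opposite signs)
step 1: m = 3.695000, f(m) = 19.547927 > 0 → root in [2.570000, 3.695000]
step 2: m = 3.132500, f(m) = -0.162168 < 0 → root in [3.132500, 3.695000]
step 3: m = 3.413750, f(m) = 8.882781 > 0 → root in [3.132500, 3.413750]

[3.13250, 3.41375]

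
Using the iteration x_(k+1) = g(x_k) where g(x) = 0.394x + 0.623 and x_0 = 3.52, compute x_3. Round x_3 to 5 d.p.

1.18047

x_1 = g(3.520000) = 2.009880
x_2 = g(2.009880) = 1.414893
x_3 = g(1.414893) = 1.180468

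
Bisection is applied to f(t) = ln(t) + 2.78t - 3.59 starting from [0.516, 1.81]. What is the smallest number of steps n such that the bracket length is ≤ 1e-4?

Initial width b − a = 1.81 − 0.516 = 1.294000.
After n steps the width is (b−a)/2^n; need (b−a)/2^n ≤ 1e-4.
So n ≥ log₂(1.294000/1e-4) = log₂(12940.0000) ≈ 13.6595.
Hence n = 14.

14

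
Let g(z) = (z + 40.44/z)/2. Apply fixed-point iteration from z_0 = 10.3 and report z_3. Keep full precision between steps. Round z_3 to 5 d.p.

z_1 = g(10.300000) = 7.113107
z_2 = g(7.113107) = 6.399193
z_3 = g(6.399193) = 6.359370

6.35937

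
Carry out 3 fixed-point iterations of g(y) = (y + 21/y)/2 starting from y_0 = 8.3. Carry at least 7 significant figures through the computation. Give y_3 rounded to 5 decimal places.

4.58302

y_1 = g(8.300000) = 5.415060
y_2 = g(5.415060) = 4.646567
y_3 = g(4.646567) = 4.583016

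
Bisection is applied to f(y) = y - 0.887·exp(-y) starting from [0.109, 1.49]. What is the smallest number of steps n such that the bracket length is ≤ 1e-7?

24

Initial width b − a = 1.49 − 0.109 = 1.381000.
After n steps the width is (b−a)/2^n; need (b−a)/2^n ≤ 1e-7.
So n ≥ log₂(1.381000/1e-7) = log₂(13810000.0000) ≈ 23.7192.
Hence n = 24.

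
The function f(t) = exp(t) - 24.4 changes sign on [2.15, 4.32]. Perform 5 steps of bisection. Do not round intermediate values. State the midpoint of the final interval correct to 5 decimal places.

f(2.150000) = -15.815142, f(4.320000) = 50.788628 (opposite signs)
step 1: m = 3.235000, f(m) = 1.006372 > 0 → root in [2.150000, 3.235000]
step 2: m = 2.692500, f(m) = -9.631449 < 0 → root in [2.692500, 3.235000]
step 3: m = 2.963750, f(m) = -5.029525 < 0 → root in [2.963750, 3.235000]
step 4: m = 3.099375, f(m) = -2.215918 < 0 → root in [3.099375, 3.235000]
step 5: m = 3.167188, f(m) = -0.659380 < 0 → root in [3.167188, 3.235000]
Midpoint of [3.167188, 3.235000] = 3.201094

3.20109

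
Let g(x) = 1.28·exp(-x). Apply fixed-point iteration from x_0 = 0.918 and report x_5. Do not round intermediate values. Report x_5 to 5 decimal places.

x_1 = g(0.918000) = 0.511126
x_2 = g(0.511126) = 0.767770
x_3 = g(0.767770) = 0.593980
x_4 = g(0.593980) = 0.706721
x_5 = g(0.706721) = 0.631372

0.63137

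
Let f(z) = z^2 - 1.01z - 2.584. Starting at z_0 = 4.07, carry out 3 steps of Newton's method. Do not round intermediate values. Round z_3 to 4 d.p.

2.1909

f'(z) = 2z - 1.01
z_0 = 4.070000: f = 9.870200, f' = 7.130000 → z_1 = 4.070000 - (9.870200)/(7.130000) = 2.685680
z_1 = 2.685680: f = 1.916341, f' = 4.361360 → z_2 = 2.685680 - (1.916341)/(4.361360) = 2.246290
z_2 = 2.246290: f = 0.193064, f' = 3.482579 → z_3 = 2.246290 - (0.193064)/(3.482579) = 2.190852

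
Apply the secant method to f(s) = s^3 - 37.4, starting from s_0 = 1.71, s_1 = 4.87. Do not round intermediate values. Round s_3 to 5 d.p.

3.07490

f(s_0) = -32.399789, f(s_1) = 78.101303
s_2 = 4.870000 - (78.101303)·(4.870000 - 1.710000)/(78.101303 - (-32.399789)) = 2.636537; f(s_2) = -19.072571
s_3 = 2.636537 - (-19.072571)·(2.636537 - 4.870000)/(-19.072571 - (78.101303)) = 3.074905; f(s_3) = -8.326661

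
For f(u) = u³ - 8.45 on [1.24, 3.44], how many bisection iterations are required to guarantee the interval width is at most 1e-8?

Initial width b − a = 3.44 − 1.24 = 2.200000.
After n steps the width is (b−a)/2^n; need (b−a)/2^n ≤ 1e-8.
So n ≥ log₂(2.200000/1e-8) = log₂(220000000.0000) ≈ 27.7129.
Hence n = 28.

28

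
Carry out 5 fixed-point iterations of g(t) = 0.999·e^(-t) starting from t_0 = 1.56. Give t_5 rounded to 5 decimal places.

0.52650

t_1 = g(1.560000) = 0.209926
t_2 = g(0.209926) = 0.809834
t_3 = g(0.809834) = 0.444487
t_4 = g(0.444487) = 0.640512
t_5 = g(0.640512) = 0.526496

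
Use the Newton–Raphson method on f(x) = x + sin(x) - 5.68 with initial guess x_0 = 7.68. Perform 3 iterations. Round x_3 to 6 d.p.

f'(x) = 1 + cos(x)
x_0 = 7.680000: f = 2.984903, f' = 1.173105 → x_1 = 7.680000 - (2.984903)/(1.173105) = 5.135554
x_1 = 5.135554: f = -1.456240, f' = 1.410648 → x_2 = 5.135554 - (-1.456240)/(1.410648) = 6.167874
x_2 = 6.167874: f = 0.372818, f' = 1.993359 → x_3 = 6.167874 - (0.372818)/(1.993359) = 5.980844

5.980844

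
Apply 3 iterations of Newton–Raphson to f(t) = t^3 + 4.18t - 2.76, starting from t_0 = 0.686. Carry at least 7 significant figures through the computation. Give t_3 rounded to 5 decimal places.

0.60683

f'(t) = 3t^2 + 4.18
t_0 = 0.686000: f = 0.430309, f' = 5.591788 → t_1 = 0.686000 - (0.430309)/(5.591788) = 0.609046
t_1 = 0.609046: f = 0.011732, f' = 5.292812 → t_2 = 0.609046 - (0.011732)/(5.292812) = 0.606830
t_2 = 0.606830: f = 0.000009, f' = 5.284727 → t_3 = 0.606830 - (0.000009)/(5.284727) = 0.606828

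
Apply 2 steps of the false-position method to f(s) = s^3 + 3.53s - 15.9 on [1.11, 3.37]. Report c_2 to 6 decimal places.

f(1.110000) = -10.614069, f(3.370000) = 34.268853
step 1: c = 1.644453, f(c) = -5.648113 < 0 → new bracket [1.644453, 3.370000]
step 2: c = 1.888612, f(c) = -2.496799 < 0 → new bracket [1.888612, 3.370000]

1.888612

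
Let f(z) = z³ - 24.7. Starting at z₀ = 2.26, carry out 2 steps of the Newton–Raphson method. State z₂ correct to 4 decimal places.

f'(z) = 3z²
z_0 = 2.260000: f = -13.156824, f' = 15.322800 → z_1 = 2.260000 - (-13.156824)/(15.322800) = 3.118644
z_1 = 3.118644: f = 5.631734, f' = 29.177814 → z_2 = 3.118644 - (5.631734)/(29.177814) = 2.925629

2.9256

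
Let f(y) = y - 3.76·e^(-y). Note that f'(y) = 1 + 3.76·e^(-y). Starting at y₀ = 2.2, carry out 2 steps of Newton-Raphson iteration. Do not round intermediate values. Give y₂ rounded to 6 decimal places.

1.154321

y_0 = 2.200000: f = 1.783380, f' = 1.416620 → y_1 = 2.200000 - (1.783380)/(1.416620) = 0.941102
y_1 = 0.941102: f = -0.526041, f' = 2.467143 → y_2 = 0.941102 - (-0.526041)/(2.467143) = 1.154321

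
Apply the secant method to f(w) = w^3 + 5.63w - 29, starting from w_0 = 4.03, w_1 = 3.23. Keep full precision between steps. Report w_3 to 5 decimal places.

2.52135

Secant update: w_(k+1) = w_k − f(w_k)·(w_k − w_(k-1))/(f(w_k) − f(w_(k-1))).
f(w_0) = 59.139727, f(w_1) = 22.883167
w_2 = 3.230000 - (22.883167)·(3.230000 - 4.030000)/(22.883167 - (59.139727)) = 2.725084; f(w_2) = 6.578910
w_3 = 2.725084 - (6.578910)·(2.725084 - 3.230000)/(6.578910 - (22.883167)) = 2.521345; f(w_3) = 1.223827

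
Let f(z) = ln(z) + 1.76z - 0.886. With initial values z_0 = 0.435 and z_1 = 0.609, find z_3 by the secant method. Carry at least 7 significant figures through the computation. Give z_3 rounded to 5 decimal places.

Secant update: z_(k+1) = z_k − f(z_k)·(z_k − z_(k-1))/(f(z_k) − f(z_(k-1))).
f(z_0) = -0.952809, f(z_1) = -0.310097
z_2 = 0.609000 - (-0.310097)·(0.609000 - 0.435000)/(-0.310097 - (-0.952809)) = 0.692952; f(z_2) = -0.033200
z_3 = 0.692952 - (-0.033200)·(0.692952 - 0.609000)/(-0.033200 - (-0.310097)) = 0.703018; f(z_3) = -0.001063

0.70302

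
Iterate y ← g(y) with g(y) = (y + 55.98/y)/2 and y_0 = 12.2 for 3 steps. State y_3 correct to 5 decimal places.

y_1 = g(12.200000) = 8.394262
y_2 = g(8.394262) = 7.531552
y_3 = g(7.531552) = 7.482141

7.48214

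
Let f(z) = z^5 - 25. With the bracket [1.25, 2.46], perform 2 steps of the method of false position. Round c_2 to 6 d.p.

f(1.250000) = -21.948242, f(2.460000) = 65.089782
step 1: c = 1.555124, f(c) = -15.904536 < 0 → new bracket [1.555124, 2.460000]
step 2: c = 1.732811, f(c) = -9.377313 < 0 → new bracket [1.732811, 2.460000]

1.732811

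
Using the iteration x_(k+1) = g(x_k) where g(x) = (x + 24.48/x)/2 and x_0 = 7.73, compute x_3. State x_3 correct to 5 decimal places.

x_1 = g(7.730000) = 5.448441
x_2 = g(5.448441) = 4.970735
x_3 = g(4.970735) = 4.947780

4.94778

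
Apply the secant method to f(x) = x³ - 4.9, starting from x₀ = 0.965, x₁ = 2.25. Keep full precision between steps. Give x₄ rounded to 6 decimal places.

f(x_0) = -4.001368, f(x_1) = 6.490625
x_2 = 2.250000 - (6.490625)·(2.250000 - 0.965000)/(6.490625 - (-4.001368)) = 1.455065; f(x_2) = -1.819316
x_3 = 1.455065 - (-1.819316)·(1.455065 - 2.250000)/(-1.819316 - (6.490625)) = 1.629102; f(x_3) = -0.576406
x_4 = 1.629102 - (-0.576406)·(1.629102 - 1.455065)/(-0.576406 - (-1.819316)) = 1.709813; f(x_4) = 0.098568

1.709813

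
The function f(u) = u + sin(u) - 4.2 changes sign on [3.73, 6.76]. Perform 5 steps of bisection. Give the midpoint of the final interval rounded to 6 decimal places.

f(3.730000) = -1.025037, f(6.760000) = 3.018951 (opposite signs)
step 1: m = 5.245000, f(m) = 0.183516 > 0 → root in [3.730000, 5.245000]
step 2: m = 4.487500, f(m) = -0.687319 < 0 → root in [4.487500, 5.245000]
step 3: m = 4.866250, f(m) = -0.321937 < 0 → root in [4.866250, 5.245000]
step 4: m = 5.055625, f(m) = -0.086046 < 0 → root in [5.055625, 5.245000]
step 5: m = 5.150313, f(m) = 0.044678 > 0 → root in [5.055625, 5.150313]
Midpoint of [5.055625, 5.150313] = 5.102969

5.102969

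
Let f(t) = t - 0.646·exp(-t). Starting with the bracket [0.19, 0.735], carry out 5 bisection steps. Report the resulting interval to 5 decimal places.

f(0.190000) = -0.344216, f(0.735000) = 0.425239 (opposite signs)
step 1: m = 0.462500, f(m) = 0.055709 > 0 → root in [0.190000, 0.462500]
step 2: m = 0.326250, f(m) = -0.139920 < 0 → root in [0.326250, 0.462500]
step 3: m = 0.394375, f(m) = -0.041094 < 0 → root in [0.394375, 0.462500]
step 4: m = 0.428438, f(m) = 0.007552 > 0 → root in [0.394375, 0.428438]
step 5: m = 0.411406, f(m) = -0.016709 < 0 → root in [0.411406, 0.428438]

[0.41141, 0.42844]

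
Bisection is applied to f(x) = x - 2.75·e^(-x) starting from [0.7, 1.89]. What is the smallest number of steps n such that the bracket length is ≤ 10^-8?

27

Initial width b − a = 1.89 − 0.7 = 1.190000.
After n steps the width is (b−a)/2^n; need (b−a)/2^n ≤ 10^-8.
So n ≥ log₂(1.190000/10^-8) = log₂(119000000.0000) ≈ 26.8264.
Hence n = 27.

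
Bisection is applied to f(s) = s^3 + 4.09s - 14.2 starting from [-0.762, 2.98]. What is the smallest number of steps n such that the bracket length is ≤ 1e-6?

Initial width b − a = 2.98 − -0.762 = 3.742000.
After n steps the width is (b−a)/2^n; need (b−a)/2^n ≤ 1e-6.
So n ≥ log₂(3.742000/1e-6) = log₂(3742000.0000) ≈ 21.8354.
Hence n = 22.

22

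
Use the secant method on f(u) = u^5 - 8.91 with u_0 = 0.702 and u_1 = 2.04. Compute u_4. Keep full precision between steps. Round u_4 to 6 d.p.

1.906015

f(u_0) = -8.739515, f(u_1) = 26.420586
u_2 = 2.040000 - (26.420586)·(2.040000 - 0.702000)/(26.420586 - (-8.739515)) = 1.034578; f(u_2) = -7.724734
u_3 = 1.034578 - (-7.724734)·(1.034578 - 2.040000)/(-7.724734 - (26.420586)) = 1.262036; f(u_3) = -5.708466
u_4 = 1.262036 - (-5.708466)·(1.262036 - 1.034578)/(-5.708466 - (-7.724734)) = 1.906015; f(u_4) = 16.245429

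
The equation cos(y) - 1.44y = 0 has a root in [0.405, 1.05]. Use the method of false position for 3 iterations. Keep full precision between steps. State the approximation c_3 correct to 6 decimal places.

f(0.405000) = 0.335902, f(1.050000) = -1.014429
step 1: c = 0.565447, f(c) = 0.030105 > 0 → new bracket [0.565447, 1.050000]
step 2: c = 0.579413, f(c) = 0.002430 > 0 → new bracket [0.579413, 1.050000]
step 3: c = 0.580537, f(c) = 0.000194 > 0 → new bracket [0.580537, 1.050000]

0.580537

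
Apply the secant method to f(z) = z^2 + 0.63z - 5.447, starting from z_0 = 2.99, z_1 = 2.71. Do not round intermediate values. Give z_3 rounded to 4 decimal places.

2.0523

f(z_0) = 5.376800, f(z_1) = 3.604400
z_2 = 2.710000 - (3.604400)·(2.710000 - 2.990000)/(3.604400 - (5.376800)) = 2.140585; f(z_2) = 0.483670
z_3 = 2.140585 - (0.483670)·(2.140585 - 2.710000)/(0.483670 - (3.604400)) = 2.052333; f(z_3) = 0.058040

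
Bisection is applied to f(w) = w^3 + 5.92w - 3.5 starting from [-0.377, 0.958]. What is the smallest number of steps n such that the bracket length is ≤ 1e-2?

8

Initial width b − a = 0.958 − -0.377 = 1.335000.
After n steps the width is (b−a)/2^n; need (b−a)/2^n ≤ 1e-2.
So n ≥ log₂(1.335000/1e-2) = log₂(133.5000) ≈ 7.0607.
Hence n = 8.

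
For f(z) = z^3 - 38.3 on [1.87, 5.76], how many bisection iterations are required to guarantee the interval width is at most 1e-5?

Initial width b − a = 5.76 − 1.87 = 3.890000.
After n steps the width is (b−a)/2^n; need (b−a)/2^n ≤ 1e-5.
So n ≥ log₂(3.890000/1e-5) = log₂(389000.0000) ≈ 18.5694.
Hence n = 19.

19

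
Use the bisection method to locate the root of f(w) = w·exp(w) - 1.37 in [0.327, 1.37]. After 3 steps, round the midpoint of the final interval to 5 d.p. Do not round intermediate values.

0.65294

f(0.327000) = -0.916516, f(1.370000) = 4.021430 (opposite signs)
step 1: m = 0.848500, f(m) = 0.612215 > 0 → root in [0.327000, 0.848500]
step 2: m = 0.587750, f(m) = -0.312089 < 0 → root in [0.587750, 0.848500]
step 3: m = 0.718125, f(m) = 0.102576 > 0 → root in [0.587750, 0.718125]
Midpoint of [0.587750, 0.718125] = 0.652937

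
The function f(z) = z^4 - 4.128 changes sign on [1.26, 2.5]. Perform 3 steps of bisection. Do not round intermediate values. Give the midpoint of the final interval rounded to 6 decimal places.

1.492500

f(1.260000) = -1.607526, f(2.500000) = 34.934500 (opposite signs)
step 1: m = 1.880000, f(m) = 8.363983 > 0 → root in [1.260000, 1.880000]
step 2: m = 1.570000, f(m) = 1.947732 > 0 → root in [1.260000, 1.570000]
step 3: m = 1.415000, f(m) = -0.119095 < 0 → root in [1.415000, 1.570000]
Midpoint of [1.415000, 1.570000] = 1.492500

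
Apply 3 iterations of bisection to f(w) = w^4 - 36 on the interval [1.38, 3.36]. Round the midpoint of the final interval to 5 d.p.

2.49375

f(1.380000) = -32.373261, f(3.360000) = 91.455068 (opposite signs)
step 1: m = 2.370000, f(m) = -4.450434 < 0 → root in [2.370000, 3.360000]
step 2: m = 2.865000, f(m) = 31.374958 > 0 → root in [2.370000, 2.865000]
step 3: m = 2.617500, f(m) = 10.940397 > 0 → root in [2.370000, 2.617500]
Midpoint of [2.370000, 2.617500] = 2.493750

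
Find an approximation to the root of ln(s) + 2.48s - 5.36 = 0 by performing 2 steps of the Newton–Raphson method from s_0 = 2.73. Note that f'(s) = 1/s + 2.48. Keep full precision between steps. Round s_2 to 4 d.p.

s_0 = 2.730000: f = 2.414702, f' = 2.846300 → s_1 = 2.730000 - (2.414702)/(2.846300) = 1.881635
s_1 = 1.881635: f = -0.061404, f' = 3.011453 → s_2 = 1.881635 - (-0.061404)/(3.011453) = 1.902025

1.9020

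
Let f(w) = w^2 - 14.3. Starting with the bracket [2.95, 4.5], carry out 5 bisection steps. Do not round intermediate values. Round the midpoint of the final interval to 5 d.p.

f(2.950000) = -5.597500, f(4.500000) = 5.950000 (opposite signs)
step 1: m = 3.725000, f(m) = -0.424375 < 0 → root in [3.725000, 4.500000]
step 2: m = 4.112500, f(m) = 2.612656 > 0 → root in [3.725000, 4.112500]
step 3: m = 3.918750, f(m) = 1.056602 > 0 → root in [3.725000, 3.918750]
step 4: m = 3.821875, f(m) = 0.306729 > 0 → root in [3.725000, 3.821875]
step 5: m = 3.773438, f(m) = -0.061169 < 0 → root in [3.773438, 3.821875]
Midpoint of [3.773438, 3.821875] = 3.797656

3.79766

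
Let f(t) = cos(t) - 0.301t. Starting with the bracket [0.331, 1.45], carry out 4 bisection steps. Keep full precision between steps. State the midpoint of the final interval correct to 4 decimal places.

f(0.331000) = 0.846087, f(1.450000) = -0.315947 (opposite signs)
step 1: m = 0.890500, f(m) = 0.360983 > 0 → root in [0.890500, 1.450000]
step 2: m = 1.170250, f(m) = 0.037676 > 0 → root in [1.170250, 1.450000]
step 3: m = 1.310125, f(m) = -0.136618 < 0 → root in [1.170250, 1.310125]
step 4: m = 1.240187, f(m) = -0.048677 < 0 → root in [1.170250, 1.240187]
Midpoint of [1.170250, 1.240187] = 1.205219

1.2052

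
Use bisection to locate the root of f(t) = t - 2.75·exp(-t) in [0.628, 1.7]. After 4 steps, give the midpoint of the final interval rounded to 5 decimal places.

f(0.628000) = -0.839560, f(1.700000) = 1.197620 (opposite signs)
step 1: m = 1.164000, f(m) = 0.305354 > 0 → root in [0.628000, 1.164000]
step 2: m = 0.896000, f(m) = -0.226548 < 0 → root in [0.896000, 1.164000]
step 3: m = 1.030000, f(m) = 0.048231 > 0 → root in [0.896000, 1.030000]
step 4: m = 0.963000, f(m) = -0.086801 < 0 → root in [0.963000, 1.030000]
Midpoint of [0.963000, 1.030000] = 0.996500

0.99650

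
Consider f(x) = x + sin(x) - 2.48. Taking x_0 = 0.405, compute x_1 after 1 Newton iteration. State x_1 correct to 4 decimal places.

f'(x) = 1 + cos(x)
x_0 = 0.405000: f = -1.680981, f' = 1.919102 → x_1 = 0.405000 - (-1.680981)/(1.919102) = 1.280921

1.2809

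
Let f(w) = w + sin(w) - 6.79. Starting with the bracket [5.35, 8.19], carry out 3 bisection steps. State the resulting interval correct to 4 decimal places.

f(5.350000) = -2.243520, f(8.190000) = 2.344075 (opposite signs)
step 1: m = 6.770000, f(m) = 0.447813 > 0 → root in [5.350000, 6.770000]
step 2: m = 6.060000, f(m) = -0.951337 < 0 → root in [6.060000, 6.770000]
step 3: m = 6.415000, f(m) = -0.243567 < 0 → root in [6.415000, 6.770000]

[6.4150, 6.7700]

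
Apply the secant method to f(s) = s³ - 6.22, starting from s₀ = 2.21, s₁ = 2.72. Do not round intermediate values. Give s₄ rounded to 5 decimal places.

1.84166

f(s_0) = 4.573861, f(s_1) = 13.903648
s_2 = 2.720000 - (13.903648)·(2.720000 - 2.210000)/(13.903648 - (4.573861)) = 1.959976; f(s_2) = 1.309261
s_3 = 1.959976 - (1.309261)·(1.959976 - 2.720000)/(1.309261 - (13.903648)) = 1.880967; f(s_3) = 0.434932
s_4 = 1.880967 - (0.434932)·(1.880967 - 1.959976)/(0.434932 - (1.309261)) = 1.841664; f(s_4) = 0.026424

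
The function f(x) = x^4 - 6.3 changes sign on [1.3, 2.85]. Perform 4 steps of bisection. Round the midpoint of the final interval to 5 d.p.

f(1.300000) = -3.443900, f(2.850000) = 59.675006 (opposite signs)
step 1: m = 2.075000, f(m) = 12.238407 > 0 → root in [1.300000, 2.075000]
step 2: m = 1.687500, f(m) = 1.809146 > 0 → root in [1.300000, 1.687500]
step 3: m = 1.493750, f(m) = -1.321349 < 0 → root in [1.493750, 1.687500]
step 4: m = 1.590625, f(m) = 0.101345 > 0 → root in [1.493750, 1.590625]
Midpoint of [1.493750, 1.590625] = 1.542187

1.54219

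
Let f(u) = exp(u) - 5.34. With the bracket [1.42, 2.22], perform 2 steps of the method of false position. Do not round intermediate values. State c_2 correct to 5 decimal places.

False-position update: c = (a·f(b) − b·f(a))/(f(b) − f(a)); replace the endpoint whose sign matches f(c).
f(1.420000) = -1.202880, f(2.220000) = 3.867331
step 1: c = 1.609796, f(c) = -0.338211 < 0 → new bracket [1.609796, 2.220000]
step 2: c = 1.658868, f(c) = -0.086637 < 0 → new bracket [1.658868, 2.220000]

1.65887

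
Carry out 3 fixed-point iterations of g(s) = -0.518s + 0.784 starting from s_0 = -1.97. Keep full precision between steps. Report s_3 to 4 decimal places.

s_1 = g(-1.970000) = 1.804460
s_2 = g(1.804460) = -0.150710
s_3 = g(-0.150710) = 0.862068

0.8621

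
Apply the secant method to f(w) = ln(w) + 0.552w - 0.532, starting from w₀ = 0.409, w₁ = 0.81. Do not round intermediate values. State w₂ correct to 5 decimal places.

0.94103

Secant update: w_(k+1) = w_k − f(w_k)·(w_k − w_(k-1))/(f(w_k) − f(w_(k-1))).
f(w_0) = -1.200272, f(w_1) = -0.295601
w_2 = 0.810000 - (-0.295601)·(0.810000 - 0.409000)/(-0.295601 - (-1.200272)) = 0.941027; f(w_2) = -0.073337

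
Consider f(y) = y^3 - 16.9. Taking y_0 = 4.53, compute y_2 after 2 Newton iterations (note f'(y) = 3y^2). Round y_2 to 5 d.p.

2.71536

y_0 = 4.530000: f = 76.059677, f' = 61.562700 → y_1 = 4.530000 - (76.059677)/(61.562700) = 3.294517
y_1 = 3.294517: f = 18.858164, f' = 32.561524 → y_2 = 3.294517 - (18.858164)/(32.561524) = 2.715362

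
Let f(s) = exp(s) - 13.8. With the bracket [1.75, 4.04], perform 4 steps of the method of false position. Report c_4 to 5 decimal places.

False-position update: c = (a·f(b) − b·f(a))/(f(b) − f(a)); replace the endpoint whose sign matches f(c).
f(1.750000) = -8.045397, f(4.040000) = 43.026343
step 1: c = 2.110747, f(c) = -5.545598 < 0 → new bracket [2.110747, 4.040000]
step 2: c = 2.331015, f(c) = -3.511621 < 0 → new bracket [2.331015, 4.040000]
step 3: c = 2.459970, f(c) = -2.095538 < 0 → new bracket [2.459970, 4.040000]
step 4: c = 2.533349, f(c) = -1.204376 < 0 → new bracket [2.533349, 4.040000]

2.53335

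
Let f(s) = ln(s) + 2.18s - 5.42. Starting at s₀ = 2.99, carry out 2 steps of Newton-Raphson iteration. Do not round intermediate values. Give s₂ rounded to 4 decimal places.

f'(s) = 1/s + 2.18
s_0 = 2.990000: f = 2.193473, f' = 2.514448 → s_1 = 2.990000 - (2.193473)/(2.514448) = 2.117652
s_1 = 2.117652: f = -0.053210, f' = 2.652221 → s_2 = 2.117652 - (-0.053210)/(2.652221) = 2.137715

2.1377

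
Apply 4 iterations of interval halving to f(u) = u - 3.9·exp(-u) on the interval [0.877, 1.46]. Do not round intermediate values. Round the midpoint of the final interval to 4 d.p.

f(0.877000) = -0.745514, f(1.460000) = 0.554279 (opposite signs)
step 1: m = 1.168500, f(m) = -0.043748 < 0 → root in [1.168500, 1.460000]
step 2: m = 1.314250, f(m) = 0.266415 > 0 → root in [1.168500, 1.314250]
step 3: m = 1.241375, f(m) = 0.114327 > 0 → root in [1.168500, 1.241375]
step 4: m = 1.204937, f(m) = 0.036066 > 0 → root in [1.168500, 1.204937]
Midpoint of [1.168500, 1.204937] = 1.186719

1.1867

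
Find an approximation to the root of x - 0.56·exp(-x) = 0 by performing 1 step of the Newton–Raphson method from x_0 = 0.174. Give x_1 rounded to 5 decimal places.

Newton update: x ← x − f(x)/f'(x).
f'(x) = 1 + 0.56·exp(-x)
x_0 = 0.174000: f = -0.296566, f' = 1.470566 → x_1 = 0.174000 - (-0.296566)/(1.470566) = 0.375668

0.37567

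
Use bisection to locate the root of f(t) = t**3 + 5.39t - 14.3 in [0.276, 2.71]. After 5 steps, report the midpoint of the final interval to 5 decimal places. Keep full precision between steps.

1.68316

f(0.276000) = -12.791335, f(2.710000) = 20.209411 (opposite signs)
step 1: m = 1.493000, f(m) = -2.924760 < 0 → root in [1.493000, 2.710000]
step 2: m = 2.101500, f(m) = 6.307944 > 0 → root in [1.493000, 2.101500]
step 3: m = 1.797250, f(m) = 1.192488 > 0 → root in [1.493000, 1.797250]
step 4: m = 1.645125, f(m) = -0.980350 < 0 → root in [1.645125, 1.797250]
step 5: m = 1.721187, f(m) = 0.076195 > 0 → root in [1.645125, 1.721187]
Midpoint of [1.645125, 1.721187] = 1.683156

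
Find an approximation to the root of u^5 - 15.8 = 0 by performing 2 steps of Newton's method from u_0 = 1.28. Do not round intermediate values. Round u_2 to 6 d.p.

1.895557

f'(u) = 5u^4
u_0 = 1.280000: f = -12.364026, f' = 13.421773 → u_1 = 1.280000 - (-12.364026)/(13.421773) = 2.201192
u_1 = 2.201192: f = 35.876057, f' = 117.381998 → u_2 = 2.201192 - (35.876057)/(117.381998) = 1.895557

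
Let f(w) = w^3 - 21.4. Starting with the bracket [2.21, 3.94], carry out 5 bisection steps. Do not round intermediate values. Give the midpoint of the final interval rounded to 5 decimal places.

f(2.210000) = -10.606139, f(3.940000) = 39.762984 (opposite signs)
step 1: m = 3.075000, f(m) = 7.676047 > 0 → root in [2.210000, 3.075000]
step 2: m = 2.642500, f(m) = -2.947934 < 0 → root in [2.642500, 3.075000]
step 3: m = 2.858750, f(m) = 1.962996 > 0 → root in [2.642500, 2.858750]
step 4: m = 2.750625, f(m) = -0.588942 < 0 → root in [2.750625, 2.858750]
step 5: m = 2.804688, f(m) = 0.662435 > 0 → root in [2.750625, 2.804688]
Midpoint of [2.750625, 2.804688] = 2.777656

2.77766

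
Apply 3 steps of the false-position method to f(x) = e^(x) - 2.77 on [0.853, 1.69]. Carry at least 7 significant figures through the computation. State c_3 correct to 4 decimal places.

False-position update: c = (a·f(b) − b·f(a))/(f(b) − f(a)); replace the endpoint whose sign matches f(c).
f(0.853000) = -0.423324, f(1.690000) = 2.649481
step 1: c = 0.968309, f(c) = -0.136513 < 0 → new bracket [0.968309, 1.690000]
step 2: c = 1.003672, f(c) = -0.041720 < 0 → new bracket [1.003672, 1.690000]
step 3: c = 1.014311, f(c) = -0.012537 < 0 → new bracket [1.014311, 1.690000]

1.0143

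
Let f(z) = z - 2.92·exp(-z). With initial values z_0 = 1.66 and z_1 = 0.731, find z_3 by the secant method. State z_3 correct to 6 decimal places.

1.039839

Secant update: z_(k+1) = z_k − f(z_k)·(z_k − z_(k-1))/(f(z_k) − f(z_(k-1))).
f(z_0) = 1.104794, f(z_1) = -0.674768
z_2 = 0.731000 - (-0.674768)·(0.731000 - 1.660000)/(-0.674768 - (1.104794)) = 1.083255; f(z_2) = 0.094858
z_3 = 1.083255 - (0.094858)·(1.083255 - 0.731000)/(0.094858 - (-0.674768)) = 1.039839; f(z_3) = 0.007584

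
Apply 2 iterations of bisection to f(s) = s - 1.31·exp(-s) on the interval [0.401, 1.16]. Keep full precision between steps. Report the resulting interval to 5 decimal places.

f(0.401000) = -0.476242, f(1.160000) = 0.749333 (opposite signs)
step 1: m = 0.780500, f(m) = 0.180288 > 0 → root in [0.401000, 0.780500]
step 2: m = 0.590750, f(m) = -0.134874 < 0 → root in [0.590750, 0.780500]

[0.59075, 0.78050]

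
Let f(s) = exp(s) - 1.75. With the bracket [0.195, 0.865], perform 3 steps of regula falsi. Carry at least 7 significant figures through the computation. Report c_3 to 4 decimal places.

0.5584

f(0.195000) = -0.534689, f(0.865000) = 0.625006
step 1: c = 0.503910, f(c) = -0.094819 < 0 → new bracket [0.503910, 0.865000]
step 2: c = 0.551475, f(c) = -0.014189 < 0 → new bracket [0.551475, 0.865000]
step 3: c = 0.558434, f(c) = -0.002066 < 0 → new bracket [0.558434, 0.865000]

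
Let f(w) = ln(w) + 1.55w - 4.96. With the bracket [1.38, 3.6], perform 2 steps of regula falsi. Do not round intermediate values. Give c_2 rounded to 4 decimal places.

2.5903

f(1.380000) = -2.498917, f(3.600000) = 1.900934
step 1: c = 2.640860, f(c) = 0.104437 > 0 → new bracket [1.380000, 2.640860]
step 2: c = 2.590279, f(c) = 0.006697 > 0 → new bracket [1.380000, 2.590279]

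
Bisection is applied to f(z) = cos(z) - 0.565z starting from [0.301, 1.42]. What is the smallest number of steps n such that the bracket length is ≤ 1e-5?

17

Initial width b − a = 1.42 − 0.301 = 1.119000.
After n steps the width is (b−a)/2^n; need (b−a)/2^n ≤ 1e-5.
So n ≥ log₂(1.119000/1e-5) = log₂(111900.0000) ≈ 16.7719.
Hence n = 17.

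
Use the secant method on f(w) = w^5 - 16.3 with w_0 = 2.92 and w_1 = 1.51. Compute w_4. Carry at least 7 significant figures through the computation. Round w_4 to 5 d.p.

Secant update: w_(k+1) = w_k − f(w_k)·(w_k − w_(k-1))/(f(w_k) − f(w_(k-1))).
f(w_0) = 195.982531, f(w_1) = -8.449727
w_2 = 1.510000 - (-8.449727)·(1.510000 - 2.920000)/(-8.449727 - (195.982531)) = 1.568279; f(w_2) = -6.813267
w_3 = 1.568279 - (-6.813267)·(1.568279 - 1.510000)/(-6.813267 - (-8.449727)) = 1.810919; f(w_3) = 3.175788
w_4 = 1.810919 - (3.175788)·(1.810919 - 1.568279)/(3.175788 - (-6.813267)) = 1.733777; f(w_4) = -0.633700

1.73378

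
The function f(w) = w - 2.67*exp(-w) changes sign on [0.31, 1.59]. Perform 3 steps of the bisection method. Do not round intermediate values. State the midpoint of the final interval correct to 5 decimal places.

1.03000

f(0.310000) = -1.648303, f(1.590000) = 1.045519 (opposite signs)
step 1: m = 0.950000, f(m) = -0.082599 < 0 → root in [0.950000, 1.590000]
step 2: m = 1.270000, f(m) = 0.520180 > 0 → root in [0.950000, 1.270000]
step 3: m = 1.110000, f(m) = 0.230078 > 0 → root in [0.950000, 1.110000]
Midpoint of [0.950000, 1.110000] = 1.030000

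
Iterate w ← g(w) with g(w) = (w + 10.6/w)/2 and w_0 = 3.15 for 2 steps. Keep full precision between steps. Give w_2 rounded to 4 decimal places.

w_1 = g(3.150000) = 3.257540
w_2 = g(3.257540) = 3.255765

3.2558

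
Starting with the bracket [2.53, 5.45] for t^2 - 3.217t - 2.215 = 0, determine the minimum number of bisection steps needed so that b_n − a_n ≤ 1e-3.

Initial width b − a = 5.45 − 2.53 = 2.920000.
After n steps the width is (b−a)/2^n; need (b−a)/2^n ≤ 1e-3.
So n ≥ log₂(2.920000/1e-3) = log₂(2920.0000) ≈ 11.5118.
Hence n = 12.

12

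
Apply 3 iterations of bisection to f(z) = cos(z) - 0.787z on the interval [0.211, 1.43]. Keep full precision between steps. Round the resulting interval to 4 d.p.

[0.8205, 0.9729]

f(0.211000) = 0.811765, f(1.430000) = -0.985078 (opposite signs)
step 1: m = 0.820500, f(m) = 0.036122 > 0 → root in [0.820500, 1.430000]
step 2: m = 1.125250, f(m) = -0.454621 < 0 → root in [0.820500, 1.125250]
step 3: m = 0.972875, f(m) = -0.202727 < 0 → root in [0.820500, 0.972875]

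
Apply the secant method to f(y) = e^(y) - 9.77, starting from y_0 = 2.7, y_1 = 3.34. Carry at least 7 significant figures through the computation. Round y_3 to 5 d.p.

2.35473

Secant update: y_(k+1) = y_k − f(y_k)·(y_k − y_(k-1))/(f(y_k) − f(y_(k-1))).
f(y_0) = 5.109732, f(y_1) = 18.449127
y_2 = 3.340000 - (18.449127)·(3.340000 - 2.700000)/(18.449127 - (5.109732)) = 2.454844; f(y_2) = 1.874621
y_3 = 2.454844 - (1.874621)·(2.454844 - 3.340000)/(1.874621 - (18.449127)) = 2.354731; f(y_3) = 0.765293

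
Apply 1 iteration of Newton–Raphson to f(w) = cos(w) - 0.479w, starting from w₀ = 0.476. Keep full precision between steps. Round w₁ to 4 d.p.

f'(w) = -sin(w) - 0.479
w_0 = 0.476000: f = 0.660831, f' = -0.937228 → w_1 = 0.476000 - (0.660831)/(-0.937228) = 1.181091

1.1811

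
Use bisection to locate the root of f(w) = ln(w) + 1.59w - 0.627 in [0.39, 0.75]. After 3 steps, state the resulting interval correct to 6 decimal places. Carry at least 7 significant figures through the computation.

[0.615000, 0.660000]

f(0.390000) = -0.948509, f(0.750000) = 0.277818 (opposite signs)
step 1: m = 0.570000, f(m) = -0.282819 < 0 → root in [0.570000, 0.750000]
step 2: m = 0.660000, f(m) = 0.006885 > 0 → root in [0.570000, 0.660000]
step 3: m = 0.615000, f(m) = -0.135283 < 0 → root in [0.615000, 0.660000]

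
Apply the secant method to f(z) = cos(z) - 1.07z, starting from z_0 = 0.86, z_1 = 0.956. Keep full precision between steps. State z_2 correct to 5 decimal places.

f(z_0) = -0.267763, f(z_1) = -0.446128
z_2 = 0.956000 - (-0.446128)·(0.956000 - 0.860000)/(-0.446128 - (-0.267763)) = 0.715885; f(z_2) = -0.011483

0.71588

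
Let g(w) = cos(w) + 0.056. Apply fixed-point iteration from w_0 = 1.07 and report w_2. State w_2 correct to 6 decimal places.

w_1 = g(1.070000) = 0.536124
w_2 = g(0.536124) = 0.915695

0.915695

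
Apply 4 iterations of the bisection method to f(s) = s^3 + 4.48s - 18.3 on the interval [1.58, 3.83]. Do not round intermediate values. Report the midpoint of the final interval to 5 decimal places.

2.07219

f(1.580000) = -7.277288, f(3.830000) = 55.040287 (opposite signs)
step 1: m = 2.705000, f(m) = 13.610953 > 0 → root in [1.580000, 2.705000]
step 2: m = 2.142500, f(m) = 1.133131 > 0 → root in [1.580000, 2.142500]
step 3: m = 1.861250, f(m) = -3.513762 < 0 → root in [1.861250, 2.142500]
step 4: m = 2.001875, f(m) = -1.309079 < 0 → root in [2.001875, 2.142500]
Midpoint of [2.001875, 2.142500] = 2.072188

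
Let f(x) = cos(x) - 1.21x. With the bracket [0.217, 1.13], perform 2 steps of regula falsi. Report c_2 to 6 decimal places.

False-position update: c = (a·f(b) − b·f(a))/(f(b) − f(a)); replace the endpoint whose sign matches f(c).
f(0.217000) = 0.713978, f(1.130000) = -0.940640
step 1: c = 0.610965, f(c) = 0.079827 > 0 → new bracket [0.610965, 1.130000]
step 2: c = 0.651567, f(c) = 0.006738 > 0 → new bracket [0.651567, 1.130000]

0.651567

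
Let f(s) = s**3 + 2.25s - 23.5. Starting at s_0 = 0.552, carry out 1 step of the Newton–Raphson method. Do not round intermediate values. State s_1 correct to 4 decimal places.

7.5334

f'(s) = 3s**2 + 2.25
s_0 = 0.552000: f = -22.089803, f' = 3.164112 → s_1 = 0.552000 - (-22.089803)/(3.164112) = 7.533360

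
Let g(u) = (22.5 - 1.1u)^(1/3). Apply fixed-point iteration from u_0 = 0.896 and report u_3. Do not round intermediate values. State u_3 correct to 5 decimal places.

u_1 = g(0.896000) = 2.781270
u_2 = g(2.781270) = 2.688871
u_3 = g(2.688871) = 2.693548

2.69355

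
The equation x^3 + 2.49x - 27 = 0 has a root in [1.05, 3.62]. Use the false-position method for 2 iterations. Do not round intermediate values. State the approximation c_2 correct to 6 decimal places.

2.577970

f(1.050000) = -23.227875, f(3.620000) = 29.451728
step 1: c = 2.183183, f(c) = -11.158193 < 0 → new bracket [2.183183, 3.620000]
step 2: c = 2.577970, f(c) = -3.447839 < 0 → new bracket [2.577970, 3.620000]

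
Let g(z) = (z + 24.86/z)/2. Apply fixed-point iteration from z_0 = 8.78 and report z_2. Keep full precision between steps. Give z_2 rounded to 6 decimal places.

z_1 = g(8.780000) = 5.805718
z_2 = g(5.805718) = 5.043852

5.043852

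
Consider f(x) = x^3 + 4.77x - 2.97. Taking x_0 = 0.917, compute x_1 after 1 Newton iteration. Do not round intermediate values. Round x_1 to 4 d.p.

0.6187

Newton update: x ← x − f(x)/f'(x).
f'(x) = 3x^2 + 4.77
x_0 = 0.917000: f = 2.175185, f' = 7.292667 → x_1 = 0.917000 - (2.175185)/(7.292667) = 0.618730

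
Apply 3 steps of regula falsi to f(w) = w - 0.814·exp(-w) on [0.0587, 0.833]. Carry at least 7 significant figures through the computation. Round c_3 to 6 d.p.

0.495946

f(0.058700) = -0.708894, f(0.833000) = 0.479119
step 1: c = 0.520729, f(c) = 0.037142 > 0 → new bracket [0.058700, 0.520729]
step 2: c = 0.497727, f(c) = 0.002887 > 0 → new bracket [0.058700, 0.497727]
step 3: c = 0.495946, f(c) = 0.000224 > 0 → new bracket [0.058700, 0.495946]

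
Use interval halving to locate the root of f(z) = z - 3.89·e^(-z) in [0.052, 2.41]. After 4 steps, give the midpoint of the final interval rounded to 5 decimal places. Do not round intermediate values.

1.15731

f(0.052000) = -3.640889, f(2.410000) = 2.060619 (opposite signs)
step 1: m = 1.231000, f(m) = 0.095118 > 0 → root in [0.052000, 1.231000]
step 2: m = 0.641500, f(m) = -1.406593 < 0 → root in [0.641500, 1.231000]
step 3: m = 0.936250, f(m) = -0.589001 < 0 → root in [0.936250, 1.231000]
step 4: m = 1.083625, f(m) = -0.232622 < 0 → root in [1.083625, 1.231000]
Midpoint of [1.083625, 1.231000] = 1.157313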